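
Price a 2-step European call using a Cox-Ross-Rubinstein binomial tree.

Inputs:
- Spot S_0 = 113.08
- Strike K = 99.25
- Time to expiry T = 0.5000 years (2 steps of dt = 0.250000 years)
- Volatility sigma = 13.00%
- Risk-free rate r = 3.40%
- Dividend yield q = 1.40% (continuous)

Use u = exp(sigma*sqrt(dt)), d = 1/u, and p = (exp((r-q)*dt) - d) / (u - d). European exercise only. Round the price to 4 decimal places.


dt = T/N = 0.250000
u = exp(sigma*sqrt(dt)) = 1.067159; d = 1/u = 0.937067
p = (exp((r-q)*dt) - d) / (u - d) = 0.522286
Discount per step: exp(-r*dt) = 0.991536
Stock lattice S(k, i) with i counting down-moves:
  k=0: S(0,0) = 113.0800
  k=1: S(1,0) = 120.6743; S(1,1) = 105.9636
  k=2: S(2,0) = 128.7787; S(2,1) = 113.0800; S(2,2) = 99.2950
Terminal payoffs V(N, i) = max(S_T - K, 0):
  V(2,0) = 29.528714; V(2,1) = 13.830000; V(2,2) = 0.045031
Backward induction: V(k, i) = exp(-r*dt) * [p * V(k+1, i) + (1-p) * V(k+1, i+1)].
  V(1,0) = exp(-r*dt) * [p*29.528714 + (1-p)*13.830000] = 21.842770
  V(1,1) = exp(-r*dt) * [p*13.830000 + (1-p)*0.045031] = 7.183414
  V(0,0) = exp(-r*dt) * [p*21.842770 + (1-p)*7.183414] = 14.714193

Answer: Price = V(0,0) = 14.7142


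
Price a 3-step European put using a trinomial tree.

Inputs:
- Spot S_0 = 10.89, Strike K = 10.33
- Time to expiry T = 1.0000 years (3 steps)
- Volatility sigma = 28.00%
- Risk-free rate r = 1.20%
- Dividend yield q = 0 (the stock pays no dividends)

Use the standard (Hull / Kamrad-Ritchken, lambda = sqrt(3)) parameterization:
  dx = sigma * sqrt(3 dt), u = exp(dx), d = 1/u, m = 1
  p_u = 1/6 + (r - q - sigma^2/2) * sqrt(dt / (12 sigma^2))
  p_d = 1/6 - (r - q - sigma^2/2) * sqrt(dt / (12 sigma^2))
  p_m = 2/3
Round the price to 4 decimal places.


dt = T/N = 0.333333; dx = sigma*sqrt(3*dt) = 0.280000
u = exp(dx) = 1.323130; d = 1/u = 0.755784
p_u = 0.150476, p_m = 0.666667, p_d = 0.182857
Discount per step: exp(-r*dt) = 0.996008
Stock lattice S(k, j) with j the centered position index:
  k=0: S(0,+0) = 10.8900
  k=1: S(1,-1) = 8.2305; S(1,+0) = 10.8900; S(1,+1) = 14.4089
  k=2: S(2,-2) = 6.2205; S(2,-1) = 8.2305; S(2,+0) = 10.8900; S(2,+1) = 14.4089; S(2,+2) = 19.0648
  k=3: S(3,-3) = 4.7013; S(3,-2) = 6.2205; S(3,-1) = 8.2305; S(3,+0) = 10.8900; S(3,+1) = 14.4089; S(3,+2) = 19.0648; S(3,+3) = 25.2252
Terminal payoffs V(N, j) = max(K - S_T, 0):
  V(3,-3) = 5.628672; V(3,-2) = 4.109533; V(3,-1) = 2.099515; V(3,+0) = 0.000000; V(3,+1) = 0.000000; V(3,+2) = 0.000000; V(3,+3) = 0.000000
Backward induction: V(k, j) = exp(-r*dt) * [p_u * V(k+1, j+1) + p_m * V(k+1, j) + p_d * V(k+1, j-1)]
  V(2,-2) = exp(-r*dt) * [p_u*2.099515 + p_m*4.109533 + p_d*5.628672] = 4.068552
  V(2,-1) = exp(-r*dt) * [p_u*0.000000 + p_m*2.099515 + p_d*4.109533] = 2.142547
  V(2,+0) = exp(-r*dt) * [p_u*0.000000 + p_m*0.000000 + p_d*2.099515] = 0.382379
  V(2,+1) = exp(-r*dt) * [p_u*0.000000 + p_m*0.000000 + p_d*0.000000] = 0.000000
  V(2,+2) = exp(-r*dt) * [p_u*0.000000 + p_m*0.000000 + p_d*0.000000] = 0.000000
  V(1,-1) = exp(-r*dt) * [p_u*0.382379 + p_m*2.142547 + p_d*4.068552] = 2.220966
  V(1,+0) = exp(-r*dt) * [p_u*0.000000 + p_m*0.382379 + p_d*2.142547] = 0.644118
  V(1,+1) = exp(-r*dt) * [p_u*0.000000 + p_m*0.000000 + p_d*0.382379] = 0.069642
  V(0,+0) = exp(-r*dt) * [p_u*0.069642 + p_m*0.644118 + p_d*2.220966] = 0.842633

Answer: Price = V(0,0) = 0.8426


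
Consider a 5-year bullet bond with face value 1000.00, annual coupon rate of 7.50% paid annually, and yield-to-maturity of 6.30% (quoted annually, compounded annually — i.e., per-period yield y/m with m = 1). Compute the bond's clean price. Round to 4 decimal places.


Answer: Price = 1050.1385

Derivation:
Coupon per period c = face * coupon_rate / m = 75.000000
Periods per year m = 1; per-period yield y/m = 0.063000
Number of cashflows N = 5
Cashflows (t years, CF_t, discount factor 1/(1+y/m)^(m*t), PV):
  t = 1.0000: CF_t = 75.000000, DF = 0.940734, PV = 70.555033
  t = 2.0000: CF_t = 75.000000, DF = 0.884980, PV = 66.373502
  t = 3.0000: CF_t = 75.000000, DF = 0.832531, PV = 62.439795
  t = 4.0000: CF_t = 75.000000, DF = 0.783190, PV = 58.739224
  t = 5.0000: CF_t = 1075.000000, DF = 0.736773, PV = 792.030930
Price P = sum_t PV_t = 1050.138484


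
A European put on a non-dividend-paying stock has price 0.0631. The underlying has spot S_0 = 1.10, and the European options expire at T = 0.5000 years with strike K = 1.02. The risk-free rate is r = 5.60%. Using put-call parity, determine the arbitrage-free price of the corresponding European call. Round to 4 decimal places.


Answer: Call price = 0.1713

Derivation:
Put-call parity: C - P = S_0 * exp(-qT) - K * exp(-rT).
S_0 * exp(-qT) = 1.1000 * 1.00000000 = 1.10000000
K * exp(-rT) = 1.0200 * 0.97238837 = 0.99183613
C = P + S*exp(-qT) - K*exp(-rT)
C = 0.0631 + 1.10000000 - 0.99183613 = 0.1713


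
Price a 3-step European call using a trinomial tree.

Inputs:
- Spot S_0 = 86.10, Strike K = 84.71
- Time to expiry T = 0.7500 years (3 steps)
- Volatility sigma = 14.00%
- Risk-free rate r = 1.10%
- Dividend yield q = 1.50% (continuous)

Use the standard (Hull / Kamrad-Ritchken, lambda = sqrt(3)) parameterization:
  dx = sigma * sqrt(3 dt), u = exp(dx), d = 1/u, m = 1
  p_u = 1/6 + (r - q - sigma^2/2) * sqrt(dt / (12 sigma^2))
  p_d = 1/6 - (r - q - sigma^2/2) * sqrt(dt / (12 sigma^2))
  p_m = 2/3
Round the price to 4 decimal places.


Answer: Price = V(0,0) = 4.5248

Derivation:
dt = T/N = 0.250000; dx = sigma*sqrt(3*dt) = 0.121244
u = exp(dx) = 1.128900; d = 1/u = 0.885818
p_u = 0.152439, p_m = 0.666667, p_d = 0.180894
Discount per step: exp(-r*dt) = 0.997254
Stock lattice S(k, j) with j the centered position index:
  k=0: S(0,+0) = 86.1000
  k=1: S(1,-1) = 76.2689; S(1,+0) = 86.1000; S(1,+1) = 97.1983
  k=2: S(2,-2) = 67.5604; S(2,-1) = 76.2689; S(2,+0) = 86.1000; S(2,+1) = 97.1983; S(2,+2) = 109.7271
  k=3: S(3,-3) = 59.8462; S(3,-2) = 67.5604; S(3,-1) = 76.2689; S(3,+0) = 86.1000; S(3,+1) = 97.1983; S(3,+2) = 109.7271; S(3,+3) = 123.8709
Terminal payoffs V(N, j) = max(S_T - K, 0):
  V(3,-3) = 0.000000; V(3,-2) = 0.000000; V(3,-1) = 0.000000; V(3,+0) = 1.390000; V(3,+1) = 12.488275; V(3,+2) = 25.017116; V(3,+3) = 39.160923
Backward induction: V(k, j) = exp(-r*dt) * [p_u * V(k+1, j+1) + p_m * V(k+1, j) + p_d * V(k+1, j-1)]
  V(2,-2) = exp(-r*dt) * [p_u*0.000000 + p_m*0.000000 + p_d*0.000000] = 0.000000
  V(2,-1) = exp(-r*dt) * [p_u*1.390000 + p_m*0.000000 + p_d*0.000000] = 0.211308
  V(2,+0) = exp(-r*dt) * [p_u*12.488275 + p_m*1.390000 + p_d*0.000000] = 2.822595
  V(2,+1) = exp(-r*dt) * [p_u*25.017116 + p_m*12.488275 + p_d*1.390000] = 12.356520
  V(2,+2) = exp(-r*dt) * [p_u*39.160923 + p_m*25.017116 + p_d*12.488275] = 24.838391
  V(1,-1) = exp(-r*dt) * [p_u*2.822595 + p_m*0.211308 + p_d*0.000000] = 0.569578
  V(1,+0) = exp(-r*dt) * [p_u*12.356520 + p_m*2.822595 + p_d*0.211308] = 3.793126
  V(1,+1) = exp(-r*dt) * [p_u*24.838391 + p_m*12.356520 + p_d*2.822595] = 12.500190
  V(0,+0) = exp(-r*dt) * [p_u*12.500190 + p_m*3.793126 + p_d*0.569578] = 4.524841


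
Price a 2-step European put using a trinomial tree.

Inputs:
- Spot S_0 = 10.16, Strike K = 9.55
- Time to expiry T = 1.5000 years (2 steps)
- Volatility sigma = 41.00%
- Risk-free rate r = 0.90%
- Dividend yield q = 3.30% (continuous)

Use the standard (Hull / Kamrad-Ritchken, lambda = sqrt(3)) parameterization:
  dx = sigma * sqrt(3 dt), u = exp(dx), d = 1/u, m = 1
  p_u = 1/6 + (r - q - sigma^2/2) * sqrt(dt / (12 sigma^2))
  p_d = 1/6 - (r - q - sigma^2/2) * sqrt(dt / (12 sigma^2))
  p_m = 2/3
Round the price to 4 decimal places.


Answer: Price = V(0,0) = 1.5922

Derivation:
dt = T/N = 0.750000; dx = sigma*sqrt(3*dt) = 0.615000
u = exp(dx) = 1.849657; d = 1/u = 0.540641
p_u = 0.100783, p_m = 0.666667, p_d = 0.232551
Discount per step: exp(-r*dt) = 0.993273
Stock lattice S(k, j) with j the centered position index:
  k=0: S(0,+0) = 10.1600
  k=1: S(1,-1) = 5.4929; S(1,+0) = 10.1600; S(1,+1) = 18.7925
  k=2: S(2,-2) = 2.9697; S(2,-1) = 5.4929; S(2,+0) = 10.1600; S(2,+1) = 18.7925; S(2,+2) = 34.7597
Terminal payoffs V(N, j) = max(K - S_T, 0):
  V(2,-2) = 6.580307; V(2,-1) = 4.057089; V(2,+0) = 0.000000; V(2,+1) = 0.000000; V(2,+2) = 0.000000
Backward induction: V(k, j) = exp(-r*dt) * [p_u * V(k+1, j+1) + p_m * V(k+1, j) + p_d * V(k+1, j-1)]
  V(1,-1) = exp(-r*dt) * [p_u*0.000000 + p_m*4.057089 + p_d*6.580307] = 4.206492
  V(1,+0) = exp(-r*dt) * [p_u*0.000000 + p_m*0.000000 + p_d*4.057089] = 0.937132
  V(1,+1) = exp(-r*dt) * [p_u*0.000000 + p_m*0.000000 + p_d*0.000000] = 0.000000
  V(0,+0) = exp(-r*dt) * [p_u*0.000000 + p_m*0.937132 + p_d*4.206492] = 1.592194


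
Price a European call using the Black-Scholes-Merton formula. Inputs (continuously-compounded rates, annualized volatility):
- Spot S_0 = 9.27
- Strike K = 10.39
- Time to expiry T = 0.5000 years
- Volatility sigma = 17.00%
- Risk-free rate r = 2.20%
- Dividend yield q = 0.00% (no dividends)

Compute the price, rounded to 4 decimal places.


d1 = (ln(S/K) + (r - q + 0.5*sigma^2) * T) / (sigma * sqrt(T)) = -0.79724564
d2 = d1 - sigma * sqrt(T) = -0.91745379
exp(-rT) = 0.98906028; exp(-qT) = 1.00000000
C = S_0 * exp(-qT) * N(d1) - K * exp(-rT) * N(d2)
N(d1) = 0.21265419; N(d2) = 0.17945245
C = 9.2700 * 1.00000000 * 0.21265419 - 10.3900 * 0.98906028 * 0.17945245 = 0.1272

Answer: Price = 0.1272


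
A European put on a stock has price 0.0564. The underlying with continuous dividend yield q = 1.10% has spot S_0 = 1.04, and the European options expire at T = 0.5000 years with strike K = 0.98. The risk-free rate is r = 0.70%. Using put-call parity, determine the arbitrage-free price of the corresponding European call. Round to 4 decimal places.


Put-call parity: C - P = S_0 * exp(-qT) - K * exp(-rT).
S_0 * exp(-qT) = 1.0400 * 0.99451510 = 1.03429570
K * exp(-rT) = 0.9800 * 0.99650612 = 0.97657600
C = P + S*exp(-qT) - K*exp(-rT)
C = 0.0564 + 1.03429570 - 0.97657600 = 0.1141

Answer: Call price = 0.1141


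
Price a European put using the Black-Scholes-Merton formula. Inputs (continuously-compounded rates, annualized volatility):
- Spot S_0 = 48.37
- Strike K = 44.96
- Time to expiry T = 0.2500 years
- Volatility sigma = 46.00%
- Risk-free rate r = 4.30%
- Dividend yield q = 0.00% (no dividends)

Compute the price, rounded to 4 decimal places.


Answer: Price = 2.5830

Derivation:
d1 = (ln(S/K) + (r - q + 0.5*sigma^2) * T) / (sigma * sqrt(T)) = 0.47959383
d2 = d1 - sigma * sqrt(T) = 0.24959383
exp(-rT) = 0.98930757; exp(-qT) = 1.00000000
P = K * exp(-rT) * N(-d2) - S_0 * exp(-qT) * N(-d1)
N(-d1) = 0.31575812; N(-d2) = 0.40145073
P = 44.9600 * 0.98930757 * 0.40145073 - 48.3700 * 1.00000000 * 0.31575812 = 2.5830


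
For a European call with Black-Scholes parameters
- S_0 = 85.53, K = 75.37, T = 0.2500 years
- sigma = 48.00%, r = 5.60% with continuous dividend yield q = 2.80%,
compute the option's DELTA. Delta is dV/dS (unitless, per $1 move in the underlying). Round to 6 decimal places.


Answer: Delta = 0.745268

Derivation:
d1 = 0.6760744739; d2 = 0.4360744739
phi(d1) = 0.3174366906; exp(-qT) = 0.9930244429; exp(-rT) = 0.9860975443
N(d1) = 0.7505033188
Delta = exp(-qT) * N(d1) = 0.9930244429 * 0.7505033188 = 0.745268


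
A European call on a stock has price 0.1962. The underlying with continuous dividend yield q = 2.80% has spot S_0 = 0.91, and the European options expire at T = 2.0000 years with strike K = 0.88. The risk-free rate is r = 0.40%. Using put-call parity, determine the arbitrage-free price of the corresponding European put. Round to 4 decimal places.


Answer: Put price = 0.2087

Derivation:
Put-call parity: C - P = S_0 * exp(-qT) - K * exp(-rT).
S_0 * exp(-qT) = 0.9100 * 0.94553914 = 0.86044061
K * exp(-rT) = 0.8800 * 0.99203191 = 0.87298809
P = C - S*exp(-qT) + K*exp(-rT)
P = 0.1962 - 0.86044061 + 0.87298809 = 0.2087


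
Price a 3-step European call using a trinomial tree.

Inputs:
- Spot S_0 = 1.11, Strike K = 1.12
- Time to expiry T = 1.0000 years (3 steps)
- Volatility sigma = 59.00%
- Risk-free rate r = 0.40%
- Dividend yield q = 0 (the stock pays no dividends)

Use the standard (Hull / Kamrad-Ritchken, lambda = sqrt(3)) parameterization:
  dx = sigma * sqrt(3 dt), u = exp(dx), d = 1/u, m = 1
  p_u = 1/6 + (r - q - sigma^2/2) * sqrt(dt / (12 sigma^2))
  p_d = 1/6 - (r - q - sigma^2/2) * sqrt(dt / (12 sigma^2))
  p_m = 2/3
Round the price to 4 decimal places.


Answer: Price = V(0,0) = 0.2258

Derivation:
dt = T/N = 0.333333; dx = sigma*sqrt(3*dt) = 0.590000
u = exp(dx) = 1.803988; d = 1/u = 0.554327
p_u = 0.118630, p_m = 0.666667, p_d = 0.214703
Discount per step: exp(-r*dt) = 0.998668
Stock lattice S(k, j) with j the centered position index:
  k=0: S(0,+0) = 1.1100
  k=1: S(1,-1) = 0.6153; S(1,+0) = 1.1100; S(1,+1) = 2.0024
  k=2: S(2,-2) = 0.3411; S(2,-1) = 0.6153; S(2,+0) = 1.1100; S(2,+1) = 2.0024; S(2,+2) = 3.6124
  k=3: S(3,-3) = 0.1891; S(3,-2) = 0.3411; S(3,-1) = 0.6153; S(3,+0) = 1.1100; S(3,+1) = 2.0024; S(3,+2) = 3.6124; S(3,+3) = 6.5166
Terminal payoffs V(N, j) = max(S_T - K, 0):
  V(3,-3) = 0.000000; V(3,-2) = 0.000000; V(3,-1) = 0.000000; V(3,+0) = 0.000000; V(3,+1) = 0.882427; V(3,+2) = 2.492355; V(3,+3) = 5.396647
Backward induction: V(k, j) = exp(-r*dt) * [p_u * V(k+1, j+1) + p_m * V(k+1, j) + p_d * V(k+1, j-1)]
  V(2,-2) = exp(-r*dt) * [p_u*0.000000 + p_m*0.000000 + p_d*0.000000] = 0.000000
  V(2,-1) = exp(-r*dt) * [p_u*0.000000 + p_m*0.000000 + p_d*0.000000] = 0.000000
  V(2,+0) = exp(-r*dt) * [p_u*0.882427 + p_m*0.000000 + p_d*0.000000] = 0.104543
  V(2,+1) = exp(-r*dt) * [p_u*2.492355 + p_m*0.882427 + p_d*0.000000] = 0.882775
  V(2,+2) = exp(-r*dt) * [p_u*5.396647 + p_m*2.492355 + p_d*0.882427] = 2.487915
  V(1,-1) = exp(-r*dt) * [p_u*0.104543 + p_m*0.000000 + p_d*0.000000] = 0.012385
  V(1,+0) = exp(-r*dt) * [p_u*0.882775 + p_m*0.104543 + p_d*0.000000] = 0.174186
  V(1,+1) = exp(-r*dt) * [p_u*2.487915 + p_m*0.882775 + p_d*0.104543] = 0.904896
  V(0,+0) = exp(-r*dt) * [p_u*0.904896 + p_m*0.174186 + p_d*0.012385] = 0.225830


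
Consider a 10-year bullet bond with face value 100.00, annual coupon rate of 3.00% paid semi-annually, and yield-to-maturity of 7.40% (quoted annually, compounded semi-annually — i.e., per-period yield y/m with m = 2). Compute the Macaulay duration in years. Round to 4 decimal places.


Answer: Macaulay duration = 8.3837 years

Derivation:
Coupon per period c = face * coupon_rate / m = 1.500000
Periods per year m = 2; per-period yield y/m = 0.037000
Number of cashflows N = 20
Cashflows (t years, CF_t, discount factor 1/(1+y/m)^(m*t), PV):
  t = 0.5000: CF_t = 1.500000, DF = 0.964320, PV = 1.446480
  t = 1.0000: CF_t = 1.500000, DF = 0.929913, PV = 1.394870
  t = 1.5000: CF_t = 1.500000, DF = 0.896734, PV = 1.345101
  t = 2.0000: CF_t = 1.500000, DF = 0.864739, PV = 1.297108
  t = 2.5000: CF_t = 1.500000, DF = 0.833885, PV = 1.250828
  t = 3.0000: CF_t = 1.500000, DF = 0.804132, PV = 1.206198
  t = 3.5000: CF_t = 1.500000, DF = 0.775441, PV = 1.163161
  t = 4.0000: CF_t = 1.500000, DF = 0.747773, PV = 1.121660
  t = 4.5000: CF_t = 1.500000, DF = 0.721093, PV = 1.081639
  t = 5.0000: CF_t = 1.500000, DF = 0.695364, PV = 1.043047
  t = 5.5000: CF_t = 1.500000, DF = 0.670554, PV = 1.005831
  t = 6.0000: CF_t = 1.500000, DF = 0.646629, PV = 0.969943
  t = 6.5000: CF_t = 1.500000, DF = 0.623557, PV = 0.935336
  t = 7.0000: CF_t = 1.500000, DF = 0.601309, PV = 0.901963
  t = 7.5000: CF_t = 1.500000, DF = 0.579854, PV = 0.869781
  t = 8.0000: CF_t = 1.500000, DF = 0.559165, PV = 0.838747
  t = 8.5000: CF_t = 1.500000, DF = 0.539214, PV = 0.808821
  t = 9.0000: CF_t = 1.500000, DF = 0.519975, PV = 0.779962
  t = 9.5000: CF_t = 1.500000, DF = 0.501422, PV = 0.752133
  t = 10.0000: CF_t = 101.500000, DF = 0.483532, PV = 49.078459
Price P = sum_t PV_t = 69.291069
Macaulay numerator sum_t t * PV_t:
  t * PV_t at t = 0.5000: 0.723240
  t * PV_t at t = 1.0000: 1.394870
  t * PV_t at t = 1.5000: 2.017652
  t * PV_t at t = 2.0000: 2.594217
  t * PV_t at t = 2.5000: 3.127069
  t * PV_t at t = 3.0000: 3.618595
  t * PV_t at t = 3.5000: 4.071065
  t * PV_t at t = 4.0000: 4.486640
  t * PV_t at t = 4.5000: 4.867377
  t * PV_t at t = 5.0000: 5.215233
  t * PV_t at t = 5.5000: 5.532070
  t * PV_t at t = 6.0000: 5.819658
  t * PV_t at t = 6.5000: 6.079681
  t * PV_t at t = 7.0000: 6.313740
  t * PV_t at t = 7.5000: 6.523357
  t * PV_t at t = 8.0000: 6.709979
  t * PV_t at t = 8.5000: 6.874978
  t * PV_t at t = 9.0000: 7.019661
  t * PV_t at t = 9.5000: 7.145268
  t * PV_t at t = 10.0000: 490.784586
Macaulay duration D = (sum_t t * PV_t) / P = 580.918934 / 69.291069 = 8.383749


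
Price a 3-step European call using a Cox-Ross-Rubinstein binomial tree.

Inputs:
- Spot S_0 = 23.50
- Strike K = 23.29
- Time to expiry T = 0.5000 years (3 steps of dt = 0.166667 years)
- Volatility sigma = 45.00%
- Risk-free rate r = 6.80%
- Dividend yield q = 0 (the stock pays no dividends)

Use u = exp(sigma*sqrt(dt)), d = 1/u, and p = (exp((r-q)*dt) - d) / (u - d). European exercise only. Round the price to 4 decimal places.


Answer: Price = V(0,0) = 3.6677

Derivation:
dt = T/N = 0.166667
u = exp(sigma*sqrt(dt)) = 1.201669; d = 1/u = 0.832176
p = (exp((r-q)*dt) - d) / (u - d) = 0.485048
Discount per step: exp(-r*dt) = 0.988731
Stock lattice S(k, i) with i counting down-moves:
  k=0: S(0,0) = 23.5000
  k=1: S(1,0) = 28.2392; S(1,1) = 19.5561
  k=2: S(2,0) = 33.9342; S(2,1) = 23.5000; S(2,2) = 16.2741
  k=3: S(3,0) = 40.7777; S(3,1) = 28.2392; S(3,2) = 19.5561; S(3,3) = 13.5429
Terminal payoffs V(N, i) = max(S_T - K, 0):
  V(3,0) = 17.487710; V(3,1) = 4.949230; V(3,2) = 0.000000; V(3,3) = 0.000000
Backward induction: V(k, i) = exp(-r*dt) * [p * V(k+1, i) + (1-p) * V(k+1, i+1)].
  V(2,0) = exp(-r*dt) * [p*17.487710 + (1-p)*4.949230] = 10.906681
  V(2,1) = exp(-r*dt) * [p*4.949230 + (1-p)*0.000000] = 2.373560
  V(2,2) = exp(-r*dt) * [p*0.000000 + (1-p)*0.000000] = 0.000000
  V(1,0) = exp(-r*dt) * [p*10.906681 + (1-p)*2.373560] = 6.439140
  V(1,1) = exp(-r*dt) * [p*2.373560 + (1-p)*0.000000] = 1.138316
  V(0,0) = exp(-r*dt) * [p*6.439140 + (1-p)*1.138316] = 3.667666


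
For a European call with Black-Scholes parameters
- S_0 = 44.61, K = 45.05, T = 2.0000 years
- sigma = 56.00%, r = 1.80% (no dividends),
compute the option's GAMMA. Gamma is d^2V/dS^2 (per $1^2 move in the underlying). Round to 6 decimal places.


d1 = 0.4290434351; d2 = -0.3629161598
phi(d1) = 0.3638630684; exp(-qT) = 1.0000000000; exp(-rT) = 0.9646402935
Gamma = exp(-qT) * phi(d1) / (S * sigma * sqrt(T)) = 1.0000000000 * 0.3638630684 / (44.6100 * 0.5600 * 1.4142135624) = 0.010299

Answer: Gamma = 0.010299


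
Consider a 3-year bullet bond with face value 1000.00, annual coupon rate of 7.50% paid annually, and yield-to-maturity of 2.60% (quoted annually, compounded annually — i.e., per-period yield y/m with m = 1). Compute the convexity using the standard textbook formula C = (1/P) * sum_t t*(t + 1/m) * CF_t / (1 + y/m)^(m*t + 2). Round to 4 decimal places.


Coupon per period c = face * coupon_rate / m = 75.000000
Periods per year m = 1; per-period yield y/m = 0.026000
Number of cashflows N = 3
Cashflows (t years, CF_t, discount factor 1/(1+y/m)^(m*t), PV):
  t = 1.0000: CF_t = 75.000000, DF = 0.974659, PV = 73.099415
  t = 2.0000: CF_t = 75.000000, DF = 0.949960, PV = 71.246993
  t = 3.0000: CF_t = 1075.000000, DF = 0.925887, PV = 995.328368
Price P = sum_t PV_t = 1139.674776
Convexity numerator sum_t t*(t + 1/m) * CF_t / (1+y/m)^(m*t + 2):
  t = 1.0000: term = 138.883028
  t = 2.0000: term = 406.090725
  t = 3.0000: term = 11346.264577
Convexity = (1/P) * sum = 11891.238331 / 1139.674776 = 10.433887

Answer: Convexity = 10.4339


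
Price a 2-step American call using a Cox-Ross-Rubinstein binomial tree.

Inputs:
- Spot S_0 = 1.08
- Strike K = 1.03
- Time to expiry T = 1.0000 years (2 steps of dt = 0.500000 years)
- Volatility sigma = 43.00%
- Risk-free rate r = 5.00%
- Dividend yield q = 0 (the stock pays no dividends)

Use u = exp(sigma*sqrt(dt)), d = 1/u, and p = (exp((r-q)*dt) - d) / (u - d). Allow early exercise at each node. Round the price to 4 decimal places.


Answer: Price = V(0,0) = 0.2203

Derivation:
dt = T/N = 0.500000
u = exp(sigma*sqrt(dt)) = 1.355345; d = 1/u = 0.737820
p = (exp((r-q)*dt) - d) / (u - d) = 0.465561
Discount per step: exp(-r*dt) = 0.975310
Stock lattice S(k, i) with i counting down-moves:
  k=0: S(0,0) = 1.0800
  k=1: S(1,0) = 1.4638; S(1,1) = 0.7968
  k=2: S(2,0) = 1.9839; S(2,1) = 1.0800; S(2,2) = 0.5879
Terminal payoffs V(N, i) = max(S_T - K, 0):
  V(2,0) = 0.953916; V(2,1) = 0.050000; V(2,2) = 0.000000
Backward induction: V(k, i) = exp(-r*dt) * [p * V(k+1, i) + (1-p) * V(k+1, i+1)]; then take max(V_cont, immediate exercise) for American.
  V(1,0) = exp(-r*dt) * [p*0.953916 + (1-p)*0.050000] = 0.459203; exercise = 0.433772; V(1,0) = max -> 0.459203
  V(1,1) = exp(-r*dt) * [p*0.050000 + (1-p)*0.000000] = 0.022703; exercise = 0.000000; V(1,1) = max -> 0.022703
  V(0,0) = exp(-r*dt) * [p*0.459203 + (1-p)*0.022703] = 0.220343; exercise = 0.050000; V(0,0) = max -> 0.220343


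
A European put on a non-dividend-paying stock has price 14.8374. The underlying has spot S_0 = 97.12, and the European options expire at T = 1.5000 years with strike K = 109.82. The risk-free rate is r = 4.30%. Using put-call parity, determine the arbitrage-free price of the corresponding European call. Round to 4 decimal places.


Answer: Call price = 8.9972

Derivation:
Put-call parity: C - P = S_0 * exp(-qT) - K * exp(-rT).
S_0 * exp(-qT) = 97.1200 * 1.00000000 = 97.12000000
K * exp(-rT) = 109.8200 * 0.93753611 = 102.96021607
C = P + S*exp(-qT) - K*exp(-rT)
C = 14.8374 + 97.12000000 - 102.96021607 = 8.9972


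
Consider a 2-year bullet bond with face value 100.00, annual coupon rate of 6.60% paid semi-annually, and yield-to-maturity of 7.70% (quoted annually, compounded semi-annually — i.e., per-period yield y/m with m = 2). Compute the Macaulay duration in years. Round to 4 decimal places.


Coupon per period c = face * coupon_rate / m = 3.300000
Periods per year m = 2; per-period yield y/m = 0.038500
Number of cashflows N = 4
Cashflows (t years, CF_t, discount factor 1/(1+y/m)^(m*t), PV):
  t = 0.5000: CF_t = 3.300000, DF = 0.962927, PV = 3.177660
  t = 1.0000: CF_t = 3.300000, DF = 0.927229, PV = 3.059856
  t = 1.5000: CF_t = 3.300000, DF = 0.892854, PV = 2.946419
  t = 2.0000: CF_t = 103.300000, DF = 0.859754, PV = 88.812546
Price P = sum_t PV_t = 97.996480
Macaulay numerator sum_t t * PV_t:
  t * PV_t at t = 0.5000: 1.588830
  t * PV_t at t = 1.0000: 3.059856
  t * PV_t at t = 1.5000: 4.419628
  t * PV_t at t = 2.0000: 177.625091
Macaulay duration D = (sum_t t * PV_t) / P = 186.693405 / 97.996480 = 1.905103

Answer: Macaulay duration = 1.9051 years


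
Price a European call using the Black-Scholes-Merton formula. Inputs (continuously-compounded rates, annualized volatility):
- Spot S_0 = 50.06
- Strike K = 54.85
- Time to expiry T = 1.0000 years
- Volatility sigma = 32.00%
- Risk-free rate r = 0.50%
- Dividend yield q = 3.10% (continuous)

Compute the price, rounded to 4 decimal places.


d1 = (ln(S/K) + (r - q + 0.5*sigma^2) * T) / (sigma * sqrt(T)) = -0.20681219
d2 = d1 - sigma * sqrt(T) = -0.52681219
exp(-rT) = 0.99501248; exp(-qT) = 0.96947557
C = S_0 * exp(-qT) * N(d1) - K * exp(-rT) * N(d2)
N(d1) = 0.41807827; N(d2) = 0.29916201
C = 50.0600 * 0.96947557 * 0.41807827 - 54.8500 * 0.99501248 * 0.29916201 = 3.9630

Answer: Price = 3.9630


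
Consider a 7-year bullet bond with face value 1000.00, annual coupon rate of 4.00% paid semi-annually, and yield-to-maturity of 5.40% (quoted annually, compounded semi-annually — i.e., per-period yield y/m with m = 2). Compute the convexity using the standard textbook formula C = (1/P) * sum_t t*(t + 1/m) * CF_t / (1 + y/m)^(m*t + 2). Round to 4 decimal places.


Coupon per period c = face * coupon_rate / m = 20.000000
Periods per year m = 2; per-period yield y/m = 0.027000
Number of cashflows N = 14
Cashflows (t years, CF_t, discount factor 1/(1+y/m)^(m*t), PV):
  t = 0.5000: CF_t = 20.000000, DF = 0.973710, PV = 19.474197
  t = 1.0000: CF_t = 20.000000, DF = 0.948111, PV = 18.962217
  t = 1.5000: CF_t = 20.000000, DF = 0.923185, PV = 18.463697
  t = 2.0000: CF_t = 20.000000, DF = 0.898914, PV = 17.978283
  t = 2.5000: CF_t = 20.000000, DF = 0.875282, PV = 17.505631
  t = 3.0000: CF_t = 20.000000, DF = 0.852270, PV = 17.045405
  t = 3.5000: CF_t = 20.000000, DF = 0.829864, PV = 16.597279
  t = 4.0000: CF_t = 20.000000, DF = 0.808047, PV = 16.160934
  t = 4.5000: CF_t = 20.000000, DF = 0.786803, PV = 15.736060
  t = 5.0000: CF_t = 20.000000, DF = 0.766118, PV = 15.322356
  t = 5.5000: CF_t = 20.000000, DF = 0.745976, PV = 14.919529
  t = 6.0000: CF_t = 20.000000, DF = 0.726365, PV = 14.527292
  t = 6.5000: CF_t = 20.000000, DF = 0.707268, PV = 14.145367
  t = 7.0000: CF_t = 1020.000000, DF = 0.688674, PV = 702.447646
Price P = sum_t PV_t = 919.285894
Convexity numerator sum_t t*(t + 1/m) * CF_t / (1+y/m)^(m*t + 2):
  t = 0.5000: term = 9.231849
  t = 1.0000: term = 26.967425
  t = 1.5000: term = 52.516894
  t = 2.0000: term = 85.227027
  t = 2.5000: term = 124.479591
  t = 3.0000: term = 169.689803
  t = 3.5000: term = 220.304840
  t = 4.0000: term = 275.802415
  t = 4.5000: term = 335.689405
  t = 5.0000: term = 399.500536
  t = 5.5000: term = 466.797121
  t = 6.0000: term = 537.165847
  t = 6.5000: term = 610.217612
  t = 7.0000: term = 34964.907014
Convexity = (1/P) * sum = 38278.497379 / 919.285894 = 41.639383

Answer: Convexity = 41.6394


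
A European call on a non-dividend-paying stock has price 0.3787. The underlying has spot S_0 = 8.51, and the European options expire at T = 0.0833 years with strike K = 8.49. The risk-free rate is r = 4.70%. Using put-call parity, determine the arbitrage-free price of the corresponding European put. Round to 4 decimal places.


Put-call parity: C - P = S_0 * exp(-qT) - K * exp(-rT).
S_0 * exp(-qT) = 8.5100 * 1.00000000 = 8.51000000
K * exp(-rT) = 8.4900 * 0.99609255 = 8.45682578
P = C - S*exp(-qT) + K*exp(-rT)
P = 0.3787 - 8.51000000 + 8.45682578 = 0.3255

Answer: Put price = 0.3255


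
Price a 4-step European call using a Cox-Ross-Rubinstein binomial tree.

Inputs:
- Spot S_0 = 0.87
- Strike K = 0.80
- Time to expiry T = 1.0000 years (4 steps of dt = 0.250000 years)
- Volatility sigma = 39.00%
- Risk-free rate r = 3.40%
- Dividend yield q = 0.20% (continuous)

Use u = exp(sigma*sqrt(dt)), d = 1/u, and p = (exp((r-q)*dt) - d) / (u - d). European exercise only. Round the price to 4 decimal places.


dt = T/N = 0.250000
u = exp(sigma*sqrt(dt)) = 1.215311; d = 1/u = 0.822835
p = (exp((r-q)*dt) - d) / (u - d) = 0.471869
Discount per step: exp(-r*dt) = 0.991536
Stock lattice S(k, i) with i counting down-moves:
  k=0: S(0,0) = 0.8700
  k=1: S(1,0) = 1.0573; S(1,1) = 0.7159
  k=2: S(2,0) = 1.2850; S(2,1) = 0.8700; S(2,2) = 0.5890
  k=3: S(3,0) = 1.5616; S(3,1) = 1.0573; S(3,2) = 0.7159; S(3,3) = 0.4847
  k=4: S(4,0) = 1.8979; S(4,1) = 1.2850; S(4,2) = 0.8700; S(4,3) = 0.5890; S(4,4) = 0.3988
Terminal payoffs V(N, i) = max(S_T - K, 0):
  V(4,0) = 1.097881; V(4,1) = 0.484973; V(4,2) = 0.070000; V(4,3) = 0.000000; V(4,4) = 0.000000
Backward induction: V(k, i) = exp(-r*dt) * [p * V(k+1, i) + (1-p) * V(k+1, i+1)].
  V(3,0) = exp(-r*dt) * [p*1.097881 + (1-p)*0.484973] = 0.767633
  V(3,1) = exp(-r*dt) * [p*0.484973 + (1-p)*0.070000] = 0.263563
  V(3,2) = exp(-r*dt) * [p*0.070000 + (1-p)*0.000000] = 0.032751
  V(3,3) = exp(-r*dt) * [p*0.000000 + (1-p)*0.000000] = 0.000000
  V(2,0) = exp(-r*dt) * [p*0.767633 + (1-p)*0.263563] = 0.497174
  V(2,1) = exp(-r*dt) * [p*0.263563 + (1-p)*0.032751] = 0.140465
  V(2,2) = exp(-r*dt) * [p*0.032751 + (1-p)*0.000000] = 0.015324
  V(1,0) = exp(-r*dt) * [p*0.497174 + (1-p)*0.140465] = 0.306172
  V(1,1) = exp(-r*dt) * [p*0.140465 + (1-p)*0.015324] = 0.073745
  V(0,0) = exp(-r*dt) * [p*0.306172 + (1-p)*0.073745] = 0.181867

Answer: Price = V(0,0) = 0.1819


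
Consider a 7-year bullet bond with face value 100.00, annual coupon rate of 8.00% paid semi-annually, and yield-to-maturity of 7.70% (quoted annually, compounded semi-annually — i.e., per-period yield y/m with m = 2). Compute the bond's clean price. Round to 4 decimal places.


Coupon per period c = face * coupon_rate / m = 4.000000
Periods per year m = 2; per-period yield y/m = 0.038500
Number of cashflows N = 14
Cashflows (t years, CF_t, discount factor 1/(1+y/m)^(m*t), PV):
  t = 0.5000: CF_t = 4.000000, DF = 0.962927, PV = 3.851709
  t = 1.0000: CF_t = 4.000000, DF = 0.927229, PV = 3.708916
  t = 1.5000: CF_t = 4.000000, DF = 0.892854, PV = 3.571416
  t = 2.0000: CF_t = 4.000000, DF = 0.859754, PV = 3.439014
  t = 2.5000: CF_t = 4.000000, DF = 0.827880, PV = 3.311521
  t = 3.0000: CF_t = 4.000000, DF = 0.797188, PV = 3.188754
  t = 3.5000: CF_t = 4.000000, DF = 0.767635, PV = 3.070538
  t = 4.0000: CF_t = 4.000000, DF = 0.739176, PV = 2.956705
  t = 4.5000: CF_t = 4.000000, DF = 0.711773, PV = 2.847092
  t = 5.0000: CF_t = 4.000000, DF = 0.685386, PV = 2.741542
  t = 5.5000: CF_t = 4.000000, DF = 0.659977, PV = 2.639906
  t = 6.0000: CF_t = 4.000000, DF = 0.635509, PV = 2.542038
  t = 6.5000: CF_t = 4.000000, DF = 0.611949, PV = 2.447797
  t = 7.0000: CF_t = 104.000000, DF = 0.589263, PV = 61.283326
Price P = sum_t PV_t = 101.600275

Answer: Price = 101.6003


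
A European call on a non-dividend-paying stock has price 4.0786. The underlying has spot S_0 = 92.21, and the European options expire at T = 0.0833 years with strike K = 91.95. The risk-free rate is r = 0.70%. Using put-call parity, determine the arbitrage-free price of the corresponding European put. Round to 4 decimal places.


Put-call parity: C - P = S_0 * exp(-qT) - K * exp(-rT).
S_0 * exp(-qT) = 92.2100 * 1.00000000 = 92.21000000
K * exp(-rT) = 91.9500 * 0.99941707 = 91.89639958
P = C - S*exp(-qT) + K*exp(-rT)
P = 4.0786 - 92.21000000 + 91.89639958 = 3.7650

Answer: Put price = 3.7650


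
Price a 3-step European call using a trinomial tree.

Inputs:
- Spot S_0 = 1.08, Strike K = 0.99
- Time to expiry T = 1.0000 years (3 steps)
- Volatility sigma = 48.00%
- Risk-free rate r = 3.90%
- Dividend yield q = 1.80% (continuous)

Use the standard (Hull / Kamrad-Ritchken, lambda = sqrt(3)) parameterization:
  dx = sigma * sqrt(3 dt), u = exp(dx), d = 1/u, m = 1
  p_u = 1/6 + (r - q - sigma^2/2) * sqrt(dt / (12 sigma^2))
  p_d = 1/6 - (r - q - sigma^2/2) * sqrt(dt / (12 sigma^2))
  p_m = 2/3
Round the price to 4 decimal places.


dt = T/N = 0.333333; dx = sigma*sqrt(3*dt) = 0.480000
u = exp(dx) = 1.616074; d = 1/u = 0.618783
p_u = 0.133958, p_m = 0.666667, p_d = 0.199375
Discount per step: exp(-r*dt) = 0.987084
Stock lattice S(k, j) with j the centered position index:
  k=0: S(0,+0) = 1.0800
  k=1: S(1,-1) = 0.6683; S(1,+0) = 1.0800; S(1,+1) = 1.7454
  k=2: S(2,-2) = 0.4135; S(2,-1) = 0.6683; S(2,+0) = 1.0800; S(2,+1) = 1.7454; S(2,+2) = 2.8206
  k=3: S(3,-3) = 0.2559; S(3,-2) = 0.4135; S(3,-1) = 0.6683; S(3,+0) = 1.0800; S(3,+1) = 1.7454; S(3,+2) = 2.8206; S(3,+3) = 4.5584
Terminal payoffs V(N, j) = max(S_T - K, 0):
  V(3,-3) = 0.000000; V(3,-2) = 0.000000; V(3,-1) = 0.000000; V(3,+0) = 0.090000; V(3,+1) = 0.755360; V(3,+2) = 1.830632; V(3,+3) = 3.568351
Backward induction: V(k, j) = exp(-r*dt) * [p_u * V(k+1, j+1) + p_m * V(k+1, j) + p_d * V(k+1, j-1)]
  V(2,-2) = exp(-r*dt) * [p_u*0.000000 + p_m*0.000000 + p_d*0.000000] = 0.000000
  V(2,-1) = exp(-r*dt) * [p_u*0.090000 + p_m*0.000000 + p_d*0.000000] = 0.011901
  V(2,+0) = exp(-r*dt) * [p_u*0.755360 + p_m*0.090000 + p_d*0.000000] = 0.159105
  V(2,+1) = exp(-r*dt) * [p_u*1.830632 + p_m*0.755360 + p_d*0.090000] = 0.756843
  V(2,+2) = exp(-r*dt) * [p_u*3.568351 + p_m*1.830632 + p_d*0.755360] = 1.825150
  V(1,-1) = exp(-r*dt) * [p_u*0.159105 + p_m*0.011901 + p_d*0.000000] = 0.028869
  V(1,+0) = exp(-r*dt) * [p_u*0.756843 + p_m*0.159105 + p_d*0.011901] = 0.207118
  V(1,+1) = exp(-r*dt) * [p_u*1.825150 + p_m*0.756843 + p_d*0.159105] = 0.770693
  V(0,+0) = exp(-r*dt) * [p_u*0.770693 + p_m*0.207118 + p_d*0.028869] = 0.243884

Answer: Price = V(0,0) = 0.2439


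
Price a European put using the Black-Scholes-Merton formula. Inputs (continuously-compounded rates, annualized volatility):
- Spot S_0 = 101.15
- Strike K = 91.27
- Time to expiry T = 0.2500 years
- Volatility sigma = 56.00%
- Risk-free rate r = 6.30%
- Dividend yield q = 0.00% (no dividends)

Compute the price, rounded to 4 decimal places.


d1 = (ln(S/K) + (r - q + 0.5*sigma^2) * T) / (sigma * sqrt(T)) = 0.56333006
d2 = d1 - sigma * sqrt(T) = 0.28333006
exp(-rT) = 0.98437338; exp(-qT) = 1.00000000
P = K * exp(-rT) * N(-d2) - S_0 * exp(-qT) * N(-d1)
N(-d1) = 0.28660508; N(-d2) = 0.38846192
P = 91.2700 * 0.98437338 * 0.38846192 - 101.1500 * 1.00000000 * 0.28660508 = 5.9108

Answer: Price = 5.9108


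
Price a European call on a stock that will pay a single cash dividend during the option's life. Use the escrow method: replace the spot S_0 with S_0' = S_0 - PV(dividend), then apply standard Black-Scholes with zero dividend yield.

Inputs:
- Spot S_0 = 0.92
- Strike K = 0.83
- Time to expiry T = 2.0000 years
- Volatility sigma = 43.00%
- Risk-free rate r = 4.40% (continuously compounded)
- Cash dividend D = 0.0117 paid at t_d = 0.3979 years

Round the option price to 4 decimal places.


PV(D) = D * exp(-r * t_d) = 0.0117 * 0.98264477 = 0.01149694
S_0' = S_0 - PV(D) = 0.9200 - 0.01149694 = 0.90850306
d1 = (ln(S_0'/K) + (r + sigma^2/2)*T) / (sigma*sqrt(T)) = 0.59737787
d2 = d1 - sigma*sqrt(T) = -0.01073396
exp(-rT) = 0.91576088
N(d1) = 0.72487244; N(d2) = 0.49571785
C = S_0' * N(d1) - K * exp(-rT) * N(d2) = 0.90850306 * 0.72487244 - 0.8300 * 0.91576088 * 0.49571785 = 0.2818

Answer: Price = 0.2818


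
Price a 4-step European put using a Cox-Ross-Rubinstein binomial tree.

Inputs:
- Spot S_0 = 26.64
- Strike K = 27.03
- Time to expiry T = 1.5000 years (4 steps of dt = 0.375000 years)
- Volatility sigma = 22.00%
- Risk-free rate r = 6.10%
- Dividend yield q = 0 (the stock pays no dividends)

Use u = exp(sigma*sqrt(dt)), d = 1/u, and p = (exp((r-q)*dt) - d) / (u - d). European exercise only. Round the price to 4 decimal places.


dt = T/N = 0.375000
u = exp(sigma*sqrt(dt)) = 1.144219; d = 1/u = 0.873959
p = (exp((r-q)*dt) - d) / (u - d) = 0.551987
Discount per step: exp(-r*dt) = 0.977385
Stock lattice S(k, i) with i counting down-moves:
  k=0: S(0,0) = 26.6400
  k=1: S(1,0) = 30.4820; S(1,1) = 23.2823
  k=2: S(2,0) = 34.8781; S(2,1) = 26.6400; S(2,2) = 20.3477
  k=3: S(3,0) = 39.9081; S(3,1) = 30.4820; S(3,2) = 23.2823; S(3,3) = 17.7831
  k=4: S(4,0) = 45.6636; S(4,1) = 34.8781; S(4,2) = 26.6400; S(4,3) = 20.3477; S(4,4) = 15.5417
Terminal payoffs V(N, i) = max(K - S_T, 0):
  V(4,0) = 0.000000; V(4,1) = 0.000000; V(4,2) = 0.390000; V(4,3) = 6.682257; V(4,4) = 11.488310
Backward induction: V(k, i) = exp(-r*dt) * [p * V(k+1, i) + (1-p) * V(k+1, i+1)].
  V(3,0) = exp(-r*dt) * [p*0.000000 + (1-p)*0.000000] = 0.000000
  V(3,1) = exp(-r*dt) * [p*0.000000 + (1-p)*0.390000] = 0.170774
  V(3,2) = exp(-r*dt) * [p*0.390000 + (1-p)*6.682257] = 3.136442
  V(3,3) = exp(-r*dt) * [p*6.682257 + (1-p)*11.488310] = 8.635616
  V(2,0) = exp(-r*dt) * [p*0.000000 + (1-p)*0.170774] = 0.074779
  V(2,1) = exp(-r*dt) * [p*0.170774 + (1-p)*3.136442] = 1.465522
  V(2,2) = exp(-r*dt) * [p*3.136442 + (1-p)*8.635616] = 5.473496
  V(1,0) = exp(-r*dt) * [p*0.074779 + (1-p)*1.465522] = 0.682068
  V(1,1) = exp(-r*dt) * [p*1.465522 + (1-p)*5.473496] = 3.187396
  V(0,0) = exp(-r*dt) * [p*0.682068 + (1-p)*3.187396] = 1.763679

Answer: Price = V(0,0) = 1.7637


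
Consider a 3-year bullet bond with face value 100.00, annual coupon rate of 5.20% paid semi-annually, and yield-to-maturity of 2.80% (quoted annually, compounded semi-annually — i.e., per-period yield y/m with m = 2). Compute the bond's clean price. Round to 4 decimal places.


Coupon per period c = face * coupon_rate / m = 2.600000
Periods per year m = 2; per-period yield y/m = 0.014000
Number of cashflows N = 6
Cashflows (t years, CF_t, discount factor 1/(1+y/m)^(m*t), PV):
  t = 0.5000: CF_t = 2.600000, DF = 0.986193, PV = 2.564103
  t = 1.0000: CF_t = 2.600000, DF = 0.972577, PV = 2.528701
  t = 1.5000: CF_t = 2.600000, DF = 0.959149, PV = 2.493788
  t = 2.0000: CF_t = 2.600000, DF = 0.945906, PV = 2.459357
  t = 2.5000: CF_t = 2.600000, DF = 0.932847, PV = 2.425401
  t = 3.0000: CF_t = 102.600000, DF = 0.919967, PV = 94.388619
Price P = sum_t PV_t = 106.859968

Answer: Price = 106.8600


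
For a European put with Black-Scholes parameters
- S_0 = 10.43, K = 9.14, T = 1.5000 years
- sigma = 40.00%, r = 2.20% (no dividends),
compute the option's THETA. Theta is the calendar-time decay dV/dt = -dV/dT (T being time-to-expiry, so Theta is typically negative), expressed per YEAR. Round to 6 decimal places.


Answer: Theta = -0.483534

Derivation:
d1 = 0.5818066485; d2 = 0.0919086999
phi(d1) = 0.3368262631; exp(-qT) = 1.0000000000; exp(-rT) = 0.9675385596
Theta = -S*exp(-qT)*phi(d1)*sigma/(2*sqrt(T)) + r*K*exp(-rT)*N(-d2) - q*S*exp(-qT)*N(-d1)
N(-d1) = 0.2803484626; N(-d2) = 0.4633852896; sqrt(T) = 1.2247448714
Term 1 = -10.4300 * 1.0000000000 * 0.3368262631 * 0.4000 / (2 * 1.2247448714) = -0.5736864887
Term 2 = 0.0220 * 9.1400 * 0.9675385596 * 0.4633852896 = 0.0901528377
Term 3 = 0 (no dividend yield, q = 0)
Theta = -0.5736864887 + (0.0901528377) + (0.0000000000) = -0.483534


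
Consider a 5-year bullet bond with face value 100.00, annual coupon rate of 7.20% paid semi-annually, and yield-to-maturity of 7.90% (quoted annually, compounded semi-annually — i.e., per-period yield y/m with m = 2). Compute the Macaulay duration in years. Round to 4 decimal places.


Coupon per period c = face * coupon_rate / m = 3.600000
Periods per year m = 2; per-period yield y/m = 0.039500
Number of cashflows N = 10
Cashflows (t years, CF_t, discount factor 1/(1+y/m)^(m*t), PV):
  t = 0.5000: CF_t = 3.600000, DF = 0.962001, PV = 3.463203
  t = 1.0000: CF_t = 3.600000, DF = 0.925446, PV = 3.331605
  t = 1.5000: CF_t = 3.600000, DF = 0.890280, PV = 3.205007
  t = 2.0000: CF_t = 3.600000, DF = 0.856450, PV = 3.083220
  t = 2.5000: CF_t = 3.600000, DF = 0.823906, PV = 2.966061
  t = 3.0000: CF_t = 3.600000, DF = 0.792598, PV = 2.853353
  t = 3.5000: CF_t = 3.600000, DF = 0.762480, PV = 2.744929
  t = 4.0000: CF_t = 3.600000, DF = 0.733507, PV = 2.640624
  t = 4.5000: CF_t = 3.600000, DF = 0.705634, PV = 2.540283
  t = 5.0000: CF_t = 103.600000, DF = 0.678821, PV = 70.325822
Price P = sum_t PV_t = 97.154107
Macaulay numerator sum_t t * PV_t:
  t * PV_t at t = 0.5000: 1.731602
  t * PV_t at t = 1.0000: 3.331605
  t * PV_t at t = 1.5000: 4.807511
  t * PV_t at t = 2.0000: 6.166440
  t * PV_t at t = 2.5000: 7.415152
  t * PV_t at t = 3.0000: 8.560060
  t * PV_t at t = 3.5000: 9.607250
  t * PV_t at t = 4.0000: 10.562496
  t * PV_t at t = 4.5000: 11.431272
  t * PV_t at t = 5.0000: 351.629111
Macaulay duration D = (sum_t t * PV_t) / P = 415.242499 / 97.154107 = 4.274060

Answer: Macaulay duration = 4.2741 years


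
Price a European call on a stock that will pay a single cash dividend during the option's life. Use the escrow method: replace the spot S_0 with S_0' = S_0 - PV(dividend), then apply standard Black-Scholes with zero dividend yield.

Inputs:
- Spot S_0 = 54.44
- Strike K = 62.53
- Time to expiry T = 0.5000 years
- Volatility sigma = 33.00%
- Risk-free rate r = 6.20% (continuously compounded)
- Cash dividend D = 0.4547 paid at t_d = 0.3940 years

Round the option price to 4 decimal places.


PV(D) = D * exp(-r * t_d) = 0.4547 * 0.97586795 = 0.44372716
S_0' = S_0 - PV(D) = 54.4400 - 0.44372716 = 53.99627284
d1 = (ln(S_0'/K) + (r + sigma^2/2)*T) / (sigma*sqrt(T)) = -0.37929387
d2 = d1 - sigma*sqrt(T) = -0.61263911
exp(-rT) = 0.96947557
N(d1) = 0.35223482; N(d2) = 0.27005750
C = S_0' * N(d1) - K * exp(-rT) * N(d2) = 53.99627284 * 0.35223482 - 62.5300 * 0.96947557 * 0.27005750 = 2.6481

Answer: Price = 2.6481


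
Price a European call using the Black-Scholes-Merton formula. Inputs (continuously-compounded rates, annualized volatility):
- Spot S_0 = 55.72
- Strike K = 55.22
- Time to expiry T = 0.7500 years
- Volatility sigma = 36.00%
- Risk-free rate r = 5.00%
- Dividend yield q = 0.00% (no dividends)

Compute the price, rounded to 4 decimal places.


d1 = (ln(S/K) + (r - q + 0.5*sigma^2) * T) / (sigma * sqrt(T)) = 0.30507811
d2 = d1 - sigma * sqrt(T) = -0.00669103
exp(-rT) = 0.96319442; exp(-qT) = 1.00000000
C = S_0 * exp(-qT) * N(d1) - K * exp(-rT) * N(d2)
N(d1) = 0.61984667; N(d2) = 0.49733068
C = 55.7200 * 1.00000000 * 0.61984667 - 55.2200 * 0.96319442 * 0.49733068 = 8.0860

Answer: Price = 8.0860
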